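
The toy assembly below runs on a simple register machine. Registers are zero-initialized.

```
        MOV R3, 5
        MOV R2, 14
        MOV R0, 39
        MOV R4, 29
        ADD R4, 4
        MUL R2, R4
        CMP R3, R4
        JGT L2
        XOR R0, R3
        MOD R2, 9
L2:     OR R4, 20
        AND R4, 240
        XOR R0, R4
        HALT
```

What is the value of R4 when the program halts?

after MOV R3, 5: R3=5
after MOV R2, 14: R2=14
after MOV R0, 39: R0=39
after MOV R4, 29: R4=29
after ADD R4, 4: R4=29+4=33
after MUL R2, R4: R2=14*33=462
CMP R3, R4  (cmp 5,33)
JGT L2: not taken
after XOR R0, R3: R0=39^5=34
after MOD R2, 9: R2=462%9=3
after OR R4, 20: R4=33|20=53
after AND R4, 240: R4=53&240=48
after XOR R0, R4: R0=34^48=18
halt.

48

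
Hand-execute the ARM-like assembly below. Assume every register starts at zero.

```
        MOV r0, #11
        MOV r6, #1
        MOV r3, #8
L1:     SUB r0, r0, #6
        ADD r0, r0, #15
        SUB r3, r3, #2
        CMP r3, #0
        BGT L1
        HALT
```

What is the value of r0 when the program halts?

47

r0=11
r6=1
r3=8
r0=11-6=5
r0=5+15=20
r3=8-2=6
CMP r3, #0  (cmp 6,0)
BGT L1: taken
r0=20-6=14
r0=14+15=29
r3=6-2=4
CMP r3, #0  (cmp 4,0)
BGT L1: taken
r0=29-6=23
r0=23+15=38
r3=4-2=2
CMP r3, #0  (cmp 2,0)
BGT L1: taken
r0=38-6=32
r0=32+15=47
r3=2-2=0
CMP r3, #0  (cmp 0,0)
BGT L1: not taken
halt.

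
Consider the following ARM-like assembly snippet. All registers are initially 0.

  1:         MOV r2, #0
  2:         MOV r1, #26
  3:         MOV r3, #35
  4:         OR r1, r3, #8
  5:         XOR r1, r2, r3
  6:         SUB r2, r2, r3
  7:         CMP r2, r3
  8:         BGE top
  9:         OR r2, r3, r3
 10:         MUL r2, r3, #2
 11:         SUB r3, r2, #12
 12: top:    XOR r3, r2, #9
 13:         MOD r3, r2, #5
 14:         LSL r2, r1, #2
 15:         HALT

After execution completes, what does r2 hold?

r2=0
r1=26
r3=35
r1=35|8=43
r1=0^35=35
r2=0-35=-35
CMP r2, r3  (cmp -35,35)
BGE top: not taken
r2=35|35=35
r2=35*2=70
r3=70-12=58
r3=70^9=79
r3=70%5=0
r2=35<<2=140
halt.

140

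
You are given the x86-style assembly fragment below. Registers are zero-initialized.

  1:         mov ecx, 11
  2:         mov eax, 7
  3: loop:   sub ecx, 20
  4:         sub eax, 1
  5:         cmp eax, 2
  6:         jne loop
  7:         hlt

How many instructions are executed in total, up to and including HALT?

after mov ecx, 11: ecx=11
after mov eax, 7: eax=7
after sub ecx, 20: ecx=11-20=-9
after sub eax, 1: eax=7-1=6
cmp eax, 2  (cmp 6,2)
jne loop: taken
after sub ecx, 20: ecx=(-9)-20=-29
after sub eax, 1: eax=6-1=5
cmp eax, 2  (cmp 5,2)
jne loop: taken
after sub ecx, 20: ecx=(-29)-20=-49
after sub eax, 1: eax=5-1=4
cmp eax, 2  (cmp 4,2)
jne loop: taken
after sub ecx, 20: ecx=(-49)-20=-69
after sub eax, 1: eax=4-1=3
cmp eax, 2  (cmp 3,2)
jne loop: taken
after sub ecx, 20: ecx=(-69)-20=-89
after sub eax, 1: eax=3-1=2
cmp eax, 2  (cmp 2,2)
jne loop: not taken
halt.
Total executed instructions: 23.

23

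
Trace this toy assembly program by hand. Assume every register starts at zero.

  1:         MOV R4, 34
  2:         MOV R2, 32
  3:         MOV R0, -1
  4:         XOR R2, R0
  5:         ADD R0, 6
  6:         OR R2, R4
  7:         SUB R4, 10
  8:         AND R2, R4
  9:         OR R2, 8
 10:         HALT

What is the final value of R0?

5

R4=34
R2=32
R0=-1
R2=32^(-1)=-33
R0=(-1)+6=5
R2=(-33)|34=-1
R4=34-10=24
R2=(-1)&24=24
R2=24|8=24
halt.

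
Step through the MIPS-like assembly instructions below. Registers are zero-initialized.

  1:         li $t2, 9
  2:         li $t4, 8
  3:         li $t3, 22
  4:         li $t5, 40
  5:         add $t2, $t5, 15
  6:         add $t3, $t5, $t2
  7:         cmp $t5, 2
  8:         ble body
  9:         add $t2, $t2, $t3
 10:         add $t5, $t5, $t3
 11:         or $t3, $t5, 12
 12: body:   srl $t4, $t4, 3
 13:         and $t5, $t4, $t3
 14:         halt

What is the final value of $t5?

li $t2, 9 → $t2=9
li $t4, 8 → $t4=8
li $t3, 22 → $t3=22
li $t5, 40 → $t5=40
add $t2, $t5, 15 → $t2=40+15=55
add $t3, $t5, $t2 → $t3=40+55=95
cmp $t5, 2  (cmp 40,2)
ble body: not taken
add $t2, $t2, $t3 → $t2=55+95=150
add $t5, $t5, $t3 → $t5=40+95=135
or $t3, $t5, 12 → $t3=135|12=143
srl $t4, $t4, 3 → $t4=8>>3=1
and $t5, $t4, $t3 → $t5=1&143=1
halt.

1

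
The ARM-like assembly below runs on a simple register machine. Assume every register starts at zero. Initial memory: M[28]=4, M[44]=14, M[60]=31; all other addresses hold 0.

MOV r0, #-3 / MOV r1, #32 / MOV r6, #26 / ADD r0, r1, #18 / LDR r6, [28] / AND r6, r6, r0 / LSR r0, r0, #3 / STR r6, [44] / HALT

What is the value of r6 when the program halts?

MOV r0, #-3 → r0=-3
MOV r1, #32 → r1=32
MOV r6, #26 → r6=26
ADD r0, r1, #18 → r0=32+18=50
LDR r6, [28] → r6=M[28]=4
AND r6, r6, r0 → r6=4&50=0
LSR r0, r0, #3 → r0=50>>3=6
STR r6, [44] → M[44]=0
halt.

0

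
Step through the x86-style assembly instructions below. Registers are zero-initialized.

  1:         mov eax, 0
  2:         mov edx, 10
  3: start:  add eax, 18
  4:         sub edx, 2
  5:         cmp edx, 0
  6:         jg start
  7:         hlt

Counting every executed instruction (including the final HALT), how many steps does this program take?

eax=0
edx=10
eax=0+18=18
edx=10-2=8
cmp edx, 0  (cmp 8,0)
jg start: taken
eax=18+18=36
edx=8-2=6
cmp edx, 0  (cmp 6,0)
jg start: taken
eax=36+18=54
edx=6-2=4
cmp edx, 0  (cmp 4,0)
jg start: taken
eax=54+18=72
edx=4-2=2
cmp edx, 0  (cmp 2,0)
jg start: taken
eax=72+18=90
edx=2-2=0
cmp edx, 0  (cmp 0,0)
jg start: not taken
halt.
Total executed instructions: 23.

23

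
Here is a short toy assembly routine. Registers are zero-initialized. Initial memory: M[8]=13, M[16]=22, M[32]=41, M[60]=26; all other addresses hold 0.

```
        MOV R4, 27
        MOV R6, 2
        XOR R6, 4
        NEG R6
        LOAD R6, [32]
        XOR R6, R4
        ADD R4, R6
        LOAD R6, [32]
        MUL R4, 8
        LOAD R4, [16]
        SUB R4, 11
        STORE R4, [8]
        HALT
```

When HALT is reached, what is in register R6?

R4=27
R6=2
R6=2^4=6
R6=-(6)=-6
R6=M[32]=41
R6=41^27=50
R4=27+50=77
R6=M[32]=41
R4=77*8=616
R4=M[16]=22
R4=22-11=11
STORE R4, [8] → M[8]=11
halt.

41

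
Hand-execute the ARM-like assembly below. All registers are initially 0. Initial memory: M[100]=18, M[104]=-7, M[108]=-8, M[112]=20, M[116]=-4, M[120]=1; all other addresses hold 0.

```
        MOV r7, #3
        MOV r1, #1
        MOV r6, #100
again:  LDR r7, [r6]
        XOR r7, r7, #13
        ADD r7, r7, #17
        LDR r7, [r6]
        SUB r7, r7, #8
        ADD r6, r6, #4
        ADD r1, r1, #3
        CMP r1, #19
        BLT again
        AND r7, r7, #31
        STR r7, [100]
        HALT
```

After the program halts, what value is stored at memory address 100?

25

MOV r7, #3 → r7=3
MOV r1, #1 → r1=1
MOV r6, #100 → r6=100
LDR r7, [r6] → r7=M[100]=18
XOR r7, r7, #13 → r7=18^13=31
ADD r7, r7, #17 → r7=31+17=48
LDR r7, [r6] → r7=M[100]=18
SUB r7, r7, #8 → r7=18-8=10
ADD r6, r6, #4 → r6=100+4=104
ADD r1, r1, #3 → r1=1+3=4
CMP r1, #19  (cmp 4,19)
BLT again: taken
LDR r7, [r6] → r7=M[104]=-7
XOR r7, r7, #13 → r7=(-7)^13=-12
ADD r7, r7, #17 → r7=(-12)+17=5
LDR r7, [r6] → r7=M[104]=-7
SUB r7, r7, #8 → r7=(-7)-8=-15
ADD r6, r6, #4 → r6=104+4=108
ADD r1, r1, #3 → r1=4+3=7
CMP r1, #19  (cmp 7,19)
BLT again: taken
LDR r7, [r6] → r7=M[108]=-8
XOR r7, r7, #13 → r7=(-8)^13=-11
ADD r7, r7, #17 → r7=(-11)+17=6
LDR r7, [r6] → r7=M[108]=-8
SUB r7, r7, #8 → r7=(-8)-8=-16
ADD r6, r6, #4 → r6=108+4=112
ADD r1, r1, #3 → r1=7+3=10
CMP r1, #19  (cmp 10,19)
BLT again: taken
LDR r7, [r6] → r7=M[112]=20
XOR r7, r7, #13 → r7=20^13=25
ADD r7, r7, #17 → r7=25+17=42
LDR r7, [r6] → r7=M[112]=20
SUB r7, r7, #8 → r7=20-8=12
ADD r6, r6, #4 → r6=112+4=116
ADD r1, r1, #3 → r1=10+3=13
CMP r1, #19  (cmp 13,19)
BLT again: taken
LDR r7, [r6] → r7=M[116]=-4
XOR r7, r7, #13 → r7=(-4)^13=-15
ADD r7, r7, #17 → r7=(-15)+17=2
LDR r7, [r6] → r7=M[116]=-4
SUB r7, r7, #8 → r7=(-4)-8=-12
ADD r6, r6, #4 → r6=116+4=120
ADD r1, r1, #3 → r1=13+3=16
CMP r1, #19  (cmp 16,19)
BLT again: taken
LDR r7, [r6] → r7=M[120]=1
XOR r7, r7, #13 → r7=1^13=12
ADD r7, r7, #17 → r7=12+17=29
LDR r7, [r6] → r7=M[120]=1
SUB r7, r7, #8 → r7=1-8=-7
ADD r6, r6, #4 → r6=120+4=124
ADD r1, r1, #3 → r1=16+3=19
CMP r1, #19  (cmp 19,19)
BLT again: not taken
AND r7, r7, #31 → r7=(-7)&31=25
STR r7, [100] → M[100]=25
halt.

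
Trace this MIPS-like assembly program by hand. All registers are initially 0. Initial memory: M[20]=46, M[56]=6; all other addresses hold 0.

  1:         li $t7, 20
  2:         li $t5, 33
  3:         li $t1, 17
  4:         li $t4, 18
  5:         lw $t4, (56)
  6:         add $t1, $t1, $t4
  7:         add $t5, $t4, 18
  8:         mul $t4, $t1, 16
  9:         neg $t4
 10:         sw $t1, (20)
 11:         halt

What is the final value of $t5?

$t7=20
$t5=33
$t1=17
$t4=18
$t4=M[56]=6
$t1=17+6=23
$t5=6+18=24
$t4=23*16=368
$t4=-(368)=-368
sw $t1, (20) → M[20]=23
halt.

24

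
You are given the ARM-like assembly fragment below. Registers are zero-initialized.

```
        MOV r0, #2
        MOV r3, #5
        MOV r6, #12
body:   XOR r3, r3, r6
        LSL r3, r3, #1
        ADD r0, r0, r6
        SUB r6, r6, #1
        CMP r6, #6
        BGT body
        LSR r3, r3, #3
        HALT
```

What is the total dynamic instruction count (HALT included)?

r0=2
r3=5
r6=12
r3=5^12=9
r3=9<<1=18
r0=2+12=14
r6=12-1=11
CMP r6, #6  (cmp 11,6)
BGT body: taken
r3=18^11=25
r3=25<<1=50
r0=14+11=25
r6=11-1=10
CMP r6, #6  (cmp 10,6)
BGT body: taken
r3=50^10=56
r3=56<<1=112
r0=25+10=35
r6=10-1=9
CMP r6, #6  (cmp 9,6)
BGT body: taken
r3=112^9=121
r3=121<<1=242
r0=35+9=44
r6=9-1=8
CMP r6, #6  (cmp 8,6)
BGT body: taken
r3=242^8=250
r3=250<<1=500
r0=44+8=52
r6=8-1=7
CMP r6, #6  (cmp 7,6)
BGT body: taken
r3=500^7=499
r3=499<<1=998
r0=52+7=59
r6=7-1=6
CMP r6, #6  (cmp 6,6)
BGT body: not taken
r3=998>>3=124
halt.
Total executed instructions: 41.

41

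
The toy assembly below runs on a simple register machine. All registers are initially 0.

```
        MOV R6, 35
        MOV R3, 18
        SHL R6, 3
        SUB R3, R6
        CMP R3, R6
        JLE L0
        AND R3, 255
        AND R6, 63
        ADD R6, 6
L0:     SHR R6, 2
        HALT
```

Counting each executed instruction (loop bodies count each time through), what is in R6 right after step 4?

after MOV R6, 35: R6=35
after MOV R3, 18: R3=18
after SHL R6, 3: R6=35<<3=280
after SUB R3, R6: R3=18-280=-262
After step 4: R6 = 280.

280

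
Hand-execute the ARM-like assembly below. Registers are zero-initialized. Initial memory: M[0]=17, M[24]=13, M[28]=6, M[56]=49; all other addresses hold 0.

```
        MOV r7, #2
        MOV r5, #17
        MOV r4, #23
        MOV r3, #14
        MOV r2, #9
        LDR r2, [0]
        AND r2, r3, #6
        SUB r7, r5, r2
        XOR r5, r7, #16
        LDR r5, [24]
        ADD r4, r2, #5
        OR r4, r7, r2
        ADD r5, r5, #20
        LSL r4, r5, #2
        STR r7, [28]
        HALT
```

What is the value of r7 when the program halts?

MOV r7, #2 → r7=2
MOV r5, #17 → r5=17
MOV r4, #23 → r4=23
MOV r3, #14 → r3=14
MOV r2, #9 → r2=9
LDR r2, [0] → r2=M[0]=17
AND r2, r3, #6 → r2=14&6=6
SUB r7, r5, r2 → r7=17-6=11
XOR r5, r7, #16 → r5=11^16=27
LDR r5, [24] → r5=M[24]=13
ADD r4, r2, #5 → r4=6+5=11
OR r4, r7, r2 → r4=11|6=15
ADD r5, r5, #20 → r5=13+20=33
LSL r4, r5, #2 → r4=33<<2=132
STR r7, [28] → M[28]=11
halt.

11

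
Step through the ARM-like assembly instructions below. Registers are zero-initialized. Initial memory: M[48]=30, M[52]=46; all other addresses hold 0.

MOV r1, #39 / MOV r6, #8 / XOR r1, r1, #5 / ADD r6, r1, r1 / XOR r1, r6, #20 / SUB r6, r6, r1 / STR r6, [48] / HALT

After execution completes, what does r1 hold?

80

MOV r1, #39 → r1=39
MOV r6, #8 → r6=8
XOR r1, r1, #5 → r1=39^5=34
ADD r6, r1, r1 → r6=34+34=68
XOR r1, r6, #20 → r1=68^20=80
SUB r6, r6, r1 → r6=68-80=-12
STR r6, [48] → M[48]=-12
halt.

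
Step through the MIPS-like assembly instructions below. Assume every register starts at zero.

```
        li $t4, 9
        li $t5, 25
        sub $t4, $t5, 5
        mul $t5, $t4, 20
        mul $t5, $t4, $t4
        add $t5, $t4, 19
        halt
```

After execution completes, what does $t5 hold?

39

after li $t4, 9: $t4=9
after li $t5, 25: $t5=25
after sub $t4, $t5, 5: $t4=25-5=20
after mul $t5, $t4, 20: $t5=20*20=400
after mul $t5, $t4, $t4: $t5=20*20=400
after add $t5, $t4, 19: $t5=20+19=39
halt.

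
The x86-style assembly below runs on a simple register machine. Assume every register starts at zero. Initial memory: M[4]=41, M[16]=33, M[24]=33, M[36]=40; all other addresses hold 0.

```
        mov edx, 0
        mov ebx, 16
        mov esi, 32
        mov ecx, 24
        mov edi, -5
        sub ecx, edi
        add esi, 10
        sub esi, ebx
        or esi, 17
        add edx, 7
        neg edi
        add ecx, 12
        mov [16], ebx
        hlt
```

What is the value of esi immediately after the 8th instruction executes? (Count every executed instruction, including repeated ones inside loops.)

edx=0
ebx=16
esi=32
ecx=24
edi=-5
ecx=24-(-5)=29
esi=32+10=42
esi=42-16=26
After step 8: esi = 26.

26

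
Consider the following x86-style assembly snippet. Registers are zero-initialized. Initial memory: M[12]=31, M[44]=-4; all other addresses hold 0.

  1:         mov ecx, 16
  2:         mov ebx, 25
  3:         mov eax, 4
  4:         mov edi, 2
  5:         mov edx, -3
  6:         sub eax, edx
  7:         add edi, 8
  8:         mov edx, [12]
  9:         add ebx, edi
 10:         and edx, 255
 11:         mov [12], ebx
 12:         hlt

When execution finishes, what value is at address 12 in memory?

mov ecx, 16 → ecx=16
mov ebx, 25 → ebx=25
mov eax, 4 → eax=4
mov edi, 2 → edi=2
mov edx, -3 → edx=-3
sub eax, edx → eax=4-(-3)=7
add edi, 8 → edi=2+8=10
mov edx, [12] → edx=M[12]=31
add ebx, edi → ebx=25+10=35
and edx, 255 → edx=31&255=31
mov [12], ebx → M[12]=35
halt.

35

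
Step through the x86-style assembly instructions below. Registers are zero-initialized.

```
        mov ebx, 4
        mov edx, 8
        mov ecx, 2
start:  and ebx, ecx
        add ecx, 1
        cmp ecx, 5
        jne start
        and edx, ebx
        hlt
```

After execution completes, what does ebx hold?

after mov ebx, 4: ebx=4
after mov edx, 8: edx=8
after mov ecx, 2: ecx=2
after and ebx, ecx: ebx=4&2=0
after add ecx, 1: ecx=2+1=3
cmp ecx, 5  (cmp 3,5)
jne start: taken
after and ebx, ecx: ebx=0&3=0
after add ecx, 1: ecx=3+1=4
cmp ecx, 5  (cmp 4,5)
jne start: taken
after and ebx, ecx: ebx=0&4=0
after add ecx, 1: ecx=4+1=5
cmp ecx, 5  (cmp 5,5)
jne start: not taken
after and edx, ebx: edx=8&0=0
halt.

0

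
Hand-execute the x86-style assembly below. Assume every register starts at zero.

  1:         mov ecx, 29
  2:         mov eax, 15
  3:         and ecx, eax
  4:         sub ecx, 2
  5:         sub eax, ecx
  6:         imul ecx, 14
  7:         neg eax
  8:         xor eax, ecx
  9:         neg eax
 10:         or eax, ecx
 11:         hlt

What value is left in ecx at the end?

mov ecx, 29 → ecx=29
mov eax, 15 → eax=15
and ecx, eax → ecx=29&15=13
sub ecx, 2 → ecx=13-2=11
sub eax, ecx → eax=15-11=4
imul ecx, 14 → ecx=11*14=154
neg eax → eax=-(4)=-4
xor eax, ecx → eax=(-4)^154=-154
neg eax → eax=-(-154)=154
or eax, ecx → eax=154|154=154
halt.

154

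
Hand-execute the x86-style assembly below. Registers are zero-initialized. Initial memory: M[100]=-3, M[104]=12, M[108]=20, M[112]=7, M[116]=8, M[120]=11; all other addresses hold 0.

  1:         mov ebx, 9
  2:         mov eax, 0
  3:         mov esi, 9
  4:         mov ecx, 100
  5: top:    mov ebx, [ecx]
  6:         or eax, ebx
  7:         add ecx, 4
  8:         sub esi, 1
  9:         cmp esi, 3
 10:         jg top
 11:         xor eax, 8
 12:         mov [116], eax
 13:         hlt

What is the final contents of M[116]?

ebx=9
eax=0
esi=9
ecx=100
ebx=M[100]=-3
eax=0|(-3)=-3
ecx=100+4=104
esi=9-1=8
cmp esi, 3  (cmp 8,3)
jg top: taken
ebx=M[104]=12
eax=(-3)|12=-3
ecx=104+4=108
esi=8-1=7
cmp esi, 3  (cmp 7,3)
jg top: taken
ebx=M[108]=20
eax=(-3)|20=-3
ecx=108+4=112
esi=7-1=6
cmp esi, 3  (cmp 6,3)
jg top: taken
ebx=M[112]=7
eax=(-3)|7=-1
ecx=112+4=116
esi=6-1=5
cmp esi, 3  (cmp 5,3)
jg top: taken
ebx=M[116]=8
eax=(-1)|8=-1
ecx=116+4=120
esi=5-1=4
cmp esi, 3  (cmp 4,3)
jg top: taken
ebx=M[120]=11
eax=(-1)|11=-1
ecx=120+4=124
esi=4-1=3
cmp esi, 3  (cmp 3,3)
jg top: not taken
eax=(-1)^8=-9
mov [116], eax → M[116]=-9
halt.

-9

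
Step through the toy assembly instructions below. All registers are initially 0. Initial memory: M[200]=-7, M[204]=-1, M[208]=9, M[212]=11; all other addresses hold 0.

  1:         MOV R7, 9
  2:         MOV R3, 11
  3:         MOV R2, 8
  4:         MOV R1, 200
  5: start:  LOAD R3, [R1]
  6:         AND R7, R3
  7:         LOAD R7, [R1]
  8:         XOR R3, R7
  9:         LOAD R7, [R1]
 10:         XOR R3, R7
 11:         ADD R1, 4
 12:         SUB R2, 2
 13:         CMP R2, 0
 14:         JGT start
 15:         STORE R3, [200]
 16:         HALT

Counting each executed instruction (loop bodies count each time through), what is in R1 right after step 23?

MOV R7, 9 → R7=9
MOV R3, 11 → R3=11
MOV R2, 8 → R2=8
MOV R1, 200 → R1=200
LOAD R3, [R1] → R3=M[200]=-7
AND R7, R3 → R7=9&(-7)=9
LOAD R7, [R1] → R7=M[200]=-7
XOR R3, R7 → R3=(-7)^(-7)=0
LOAD R7, [R1] → R7=M[200]=-7
XOR R3, R7 → R3=0^(-7)=-7
ADD R1, 4 → R1=200+4=204
SUB R2, 2 → R2=8-2=6
CMP R2, 0  (cmp 6,0)
JGT start: taken
LOAD R3, [R1] → R3=M[204]=-1
AND R7, R3 → R7=(-7)&(-1)=-7
LOAD R7, [R1] → R7=M[204]=-1
XOR R3, R7 → R3=(-1)^(-1)=0
LOAD R7, [R1] → R7=M[204]=-1
XOR R3, R7 → R3=0^(-1)=-1
ADD R1, 4 → R1=204+4=208
SUB R2, 2 → R2=6-2=4
CMP R2, 0  (cmp 4,0)
After step 23: R1 = 208.

208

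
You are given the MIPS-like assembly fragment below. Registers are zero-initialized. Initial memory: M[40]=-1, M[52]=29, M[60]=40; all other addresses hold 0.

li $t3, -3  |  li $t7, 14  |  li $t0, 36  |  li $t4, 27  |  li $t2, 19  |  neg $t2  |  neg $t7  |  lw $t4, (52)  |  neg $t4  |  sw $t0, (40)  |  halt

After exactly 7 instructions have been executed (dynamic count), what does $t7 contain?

after li $t3, -3: $t3=-3
after li $t7, 14: $t7=14
after li $t0, 36: $t0=36
after li $t4, 27: $t4=27
after li $t2, 19: $t2=19
after neg $t2: $t2=-(19)=-19
after neg $t7: $t7=-(14)=-14
After step 7: $t7 = -14.

-14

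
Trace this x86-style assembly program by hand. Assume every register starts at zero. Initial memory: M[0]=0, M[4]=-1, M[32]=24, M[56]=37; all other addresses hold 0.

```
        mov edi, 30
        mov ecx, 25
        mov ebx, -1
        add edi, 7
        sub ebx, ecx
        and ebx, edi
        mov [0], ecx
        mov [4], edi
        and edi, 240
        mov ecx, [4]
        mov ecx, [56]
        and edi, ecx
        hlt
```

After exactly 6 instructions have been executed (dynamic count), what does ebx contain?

edi=30
ecx=25
ebx=-1
edi=30+7=37
ebx=(-1)-25=-26
ebx=(-26)&37=36
After step 6: ebx = 36.

36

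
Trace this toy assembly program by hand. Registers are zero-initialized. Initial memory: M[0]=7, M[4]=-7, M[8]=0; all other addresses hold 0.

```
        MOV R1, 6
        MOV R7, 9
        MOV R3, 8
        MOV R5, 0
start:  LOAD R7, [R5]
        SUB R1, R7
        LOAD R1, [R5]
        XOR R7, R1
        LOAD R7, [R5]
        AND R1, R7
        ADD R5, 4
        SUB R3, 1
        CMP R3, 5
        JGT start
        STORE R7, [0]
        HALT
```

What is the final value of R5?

12

R1=6
R7=9
R3=8
R5=0
R7=M[0]=7
R1=6-7=-1
R1=M[0]=7
R7=7^7=0
R7=M[0]=7
R1=7&7=7
R5=0+4=4
R3=8-1=7
CMP R3, 5  (cmp 7,5)
JGT start: taken
R7=M[4]=-7
R1=7-(-7)=14
R1=M[4]=-7
R7=(-7)^(-7)=0
R7=M[4]=-7
R1=(-7)&(-7)=-7
R5=4+4=8
R3=7-1=6
CMP R3, 5  (cmp 6,5)
JGT start: taken
R7=M[8]=0
R1=(-7)-0=-7
R1=M[8]=0
R7=0^0=0
R7=M[8]=0
R1=0&0=0
R5=8+4=12
R3=6-1=5
CMP R3, 5  (cmp 5,5)
JGT start: not taken
STORE R7, [0] → M[0]=0
halt.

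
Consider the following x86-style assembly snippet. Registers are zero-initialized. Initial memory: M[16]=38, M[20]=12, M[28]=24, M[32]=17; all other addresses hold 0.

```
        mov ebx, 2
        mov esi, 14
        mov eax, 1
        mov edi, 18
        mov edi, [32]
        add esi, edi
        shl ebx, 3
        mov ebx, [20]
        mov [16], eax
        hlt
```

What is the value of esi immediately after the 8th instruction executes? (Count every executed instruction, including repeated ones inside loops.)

31

mov ebx, 2 → ebx=2
mov esi, 14 → esi=14
mov eax, 1 → eax=1
mov edi, 18 → edi=18
mov edi, [32] → edi=M[32]=17
add esi, edi → esi=14+17=31
shl ebx, 3 → ebx=2<<3=16
mov ebx, [20] → ebx=M[20]=12
After step 8: esi = 31.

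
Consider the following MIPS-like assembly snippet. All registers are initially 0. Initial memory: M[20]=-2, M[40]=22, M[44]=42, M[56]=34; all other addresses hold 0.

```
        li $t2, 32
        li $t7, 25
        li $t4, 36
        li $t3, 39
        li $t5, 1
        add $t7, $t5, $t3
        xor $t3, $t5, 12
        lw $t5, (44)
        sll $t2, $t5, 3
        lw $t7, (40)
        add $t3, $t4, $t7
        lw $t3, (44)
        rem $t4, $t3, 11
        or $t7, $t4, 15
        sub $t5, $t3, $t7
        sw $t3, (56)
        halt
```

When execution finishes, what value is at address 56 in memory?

li $t2, 32 → $t2=32
li $t7, 25 → $t7=25
li $t4, 36 → $t4=36
li $t3, 39 → $t3=39
li $t5, 1 → $t5=1
add $t7, $t5, $t3 → $t7=1+39=40
xor $t3, $t5, 12 → $t3=1^12=13
lw $t5, (44) → $t5=M[44]=42
sll $t2, $t5, 3 → $t2=42<<3=336
lw $t7, (40) → $t7=M[40]=22
add $t3, $t4, $t7 → $t3=36+22=58
lw $t3, (44) → $t3=M[44]=42
rem $t4, $t3, 11 → $t4=42%11=9
or $t7, $t4, 15 → $t7=9|15=15
sub $t5, $t3, $t7 → $t5=42-15=27
sw $t3, (56) → M[56]=42
halt.

42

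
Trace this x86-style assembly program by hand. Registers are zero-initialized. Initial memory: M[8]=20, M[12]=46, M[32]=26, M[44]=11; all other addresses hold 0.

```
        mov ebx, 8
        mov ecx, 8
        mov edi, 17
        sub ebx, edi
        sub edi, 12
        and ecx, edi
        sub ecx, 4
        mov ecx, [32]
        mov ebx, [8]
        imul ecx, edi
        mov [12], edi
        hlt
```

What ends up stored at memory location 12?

5

after mov ebx, 8: ebx=8
after mov ecx, 8: ecx=8
after mov edi, 17: edi=17
after sub ebx, edi: ebx=8-17=-9
after sub edi, 12: edi=17-12=5
after and ecx, edi: ecx=8&5=0
after sub ecx, 4: ecx=0-4=-4
after mov ecx, [32]: ecx=M[32]=26
after mov ebx, [8]: ebx=M[8]=20
after imul ecx, edi: ecx=26*5=130
mov [12], edi → M[12]=5
halt.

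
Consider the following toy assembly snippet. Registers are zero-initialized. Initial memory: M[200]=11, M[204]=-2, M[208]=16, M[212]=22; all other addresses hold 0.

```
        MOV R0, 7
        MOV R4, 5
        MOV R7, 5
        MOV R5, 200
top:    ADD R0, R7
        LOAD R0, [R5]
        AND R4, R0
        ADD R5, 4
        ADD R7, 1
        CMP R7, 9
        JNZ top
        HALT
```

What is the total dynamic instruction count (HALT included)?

after MOV R0, 7: R0=7
after MOV R4, 5: R4=5
after MOV R7, 5: R7=5
after MOV R5, 200: R5=200
after ADD R0, R7: R0=7+5=12
after LOAD R0, [R5]: R0=M[200]=11
after AND R4, R0: R4=5&11=1
after ADD R5, 4: R5=200+4=204
after ADD R7, 1: R7=5+1=6
CMP R7, 9  (cmp 6,9)
JNZ top: taken
after ADD R0, R7: R0=11+6=17
after LOAD R0, [R5]: R0=M[204]=-2
after AND R4, R0: R4=1&(-2)=0
after ADD R5, 4: R5=204+4=208
after ADD R7, 1: R7=6+1=7
CMP R7, 9  (cmp 7,9)
JNZ top: taken
after ADD R0, R7: R0=(-2)+7=5
after LOAD R0, [R5]: R0=M[208]=16
after AND R4, R0: R4=0&16=0
after ADD R5, 4: R5=208+4=212
after ADD R7, 1: R7=7+1=8
CMP R7, 9  (cmp 8,9)
JNZ top: taken
after ADD R0, R7: R0=16+8=24
after LOAD R0, [R5]: R0=M[212]=22
after AND R4, R0: R4=0&22=0
after ADD R5, 4: R5=212+4=216
after ADD R7, 1: R7=8+1=9
CMP R7, 9  (cmp 9,9)
JNZ top: not taken
halt.
Total executed instructions: 33.

33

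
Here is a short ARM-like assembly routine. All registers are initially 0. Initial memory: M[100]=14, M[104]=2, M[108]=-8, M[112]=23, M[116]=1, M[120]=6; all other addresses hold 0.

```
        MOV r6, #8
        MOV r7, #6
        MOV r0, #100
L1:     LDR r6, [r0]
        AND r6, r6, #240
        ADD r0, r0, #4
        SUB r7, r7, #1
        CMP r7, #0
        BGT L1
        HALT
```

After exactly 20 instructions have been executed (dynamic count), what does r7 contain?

3

after MOV r6, #8: r6=8
after MOV r7, #6: r7=6
after MOV r0, #100: r0=100
after LDR r6, [r0]: r6=M[100]=14
after AND r6, r6, #240: r6=14&240=0
after ADD r0, r0, #4: r0=100+4=104
after SUB r7, r7, #1: r7=6-1=5
CMP r7, #0  (cmp 5,0)
BGT L1: taken
after LDR r6, [r0]: r6=M[104]=2
after AND r6, r6, #240: r6=2&240=0
after ADD r0, r0, #4: r0=104+4=108
after SUB r7, r7, #1: r7=5-1=4
CMP r7, #0  (cmp 4,0)
BGT L1: taken
after LDR r6, [r0]: r6=M[108]=-8
after AND r6, r6, #240: r6=(-8)&240=240
after ADD r0, r0, #4: r0=108+4=112
after SUB r7, r7, #1: r7=4-1=3
CMP r7, #0  (cmp 3,0)
After step 20: r7 = 3.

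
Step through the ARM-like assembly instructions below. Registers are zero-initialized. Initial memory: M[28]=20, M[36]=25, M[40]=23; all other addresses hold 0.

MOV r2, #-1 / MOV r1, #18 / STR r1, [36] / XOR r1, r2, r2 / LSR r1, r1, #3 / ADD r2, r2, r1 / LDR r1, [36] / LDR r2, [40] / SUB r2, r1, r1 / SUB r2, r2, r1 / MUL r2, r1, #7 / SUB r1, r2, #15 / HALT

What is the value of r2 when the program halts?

126

MOV r2, #-1 → r2=-1
MOV r1, #18 → r1=18
STR r1, [36] → M[36]=18
XOR r1, r2, r2 → r1=(-1)^(-1)=0
LSR r1, r1, #3 → r1=0>>3=0
ADD r2, r2, r1 → r2=(-1)+0=-1
LDR r1, [36] → r1=M[36]=18
LDR r2, [40] → r2=M[40]=23
SUB r2, r1, r1 → r2=18-18=0
SUB r2, r2, r1 → r2=0-18=-18
MUL r2, r1, #7 → r2=18*7=126
SUB r1, r2, #15 → r1=126-15=111
halt.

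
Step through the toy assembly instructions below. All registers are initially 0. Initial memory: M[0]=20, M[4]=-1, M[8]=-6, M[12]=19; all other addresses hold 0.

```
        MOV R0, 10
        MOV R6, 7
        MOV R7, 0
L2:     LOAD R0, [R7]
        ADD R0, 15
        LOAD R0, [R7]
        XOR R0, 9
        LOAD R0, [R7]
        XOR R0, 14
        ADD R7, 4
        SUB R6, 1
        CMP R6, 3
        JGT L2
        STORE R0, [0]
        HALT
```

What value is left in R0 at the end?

MOV R0, 10 → R0=10
MOV R6, 7 → R6=7
MOV R7, 0 → R7=0
LOAD R0, [R7] → R0=M[0]=20
ADD R0, 15 → R0=20+15=35
LOAD R0, [R7] → R0=M[0]=20
XOR R0, 9 → R0=20^9=29
LOAD R0, [R7] → R0=M[0]=20
XOR R0, 14 → R0=20^14=26
ADD R7, 4 → R7=0+4=4
SUB R6, 1 → R6=7-1=6
CMP R6, 3  (cmp 6,3)
JGT L2: taken
LOAD R0, [R7] → R0=M[4]=-1
ADD R0, 15 → R0=(-1)+15=14
LOAD R0, [R7] → R0=M[4]=-1
XOR R0, 9 → R0=(-1)^9=-10
LOAD R0, [R7] → R0=M[4]=-1
XOR R0, 14 → R0=(-1)^14=-15
ADD R7, 4 → R7=4+4=8
SUB R6, 1 → R6=6-1=5
CMP R6, 3  (cmp 5,3)
JGT L2: taken
LOAD R0, [R7] → R0=M[8]=-6
ADD R0, 15 → R0=(-6)+15=9
LOAD R0, [R7] → R0=M[8]=-6
XOR R0, 9 → R0=(-6)^9=-13
LOAD R0, [R7] → R0=M[8]=-6
XOR R0, 14 → R0=(-6)^14=-12
ADD R7, 4 → R7=8+4=12
SUB R6, 1 → R6=5-1=4
CMP R6, 3  (cmp 4,3)
JGT L2: taken
LOAD R0, [R7] → R0=M[12]=19
ADD R0, 15 → R0=19+15=34
LOAD R0, [R7] → R0=M[12]=19
XOR R0, 9 → R0=19^9=26
LOAD R0, [R7] → R0=M[12]=19
XOR R0, 14 → R0=19^14=29
ADD R7, 4 → R7=12+4=16
SUB R6, 1 → R6=4-1=3
CMP R6, 3  (cmp 3,3)
JGT L2: not taken
STORE R0, [0] → M[0]=29
halt.

29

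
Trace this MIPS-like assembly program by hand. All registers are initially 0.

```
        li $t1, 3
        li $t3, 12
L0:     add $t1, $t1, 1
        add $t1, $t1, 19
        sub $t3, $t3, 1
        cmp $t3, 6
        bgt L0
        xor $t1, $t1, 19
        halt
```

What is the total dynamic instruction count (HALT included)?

li $t1, 3 → $t1=3
li $t3, 12 → $t3=12
add $t1, $t1, 1 → $t1=3+1=4
add $t1, $t1, 19 → $t1=4+19=23
sub $t3, $t3, 1 → $t3=12-1=11
cmp $t3, 6  (cmp 11,6)
bgt L0: taken
add $t1, $t1, 1 → $t1=23+1=24
add $t1, $t1, 19 → $t1=24+19=43
sub $t3, $t3, 1 → $t3=11-1=10
cmp $t3, 6  (cmp 10,6)
bgt L0: taken
add $t1, $t1, 1 → $t1=43+1=44
add $t1, $t1, 19 → $t1=44+19=63
sub $t3, $t3, 1 → $t3=10-1=9
cmp $t3, 6  (cmp 9,6)
bgt L0: taken
add $t1, $t1, 1 → $t1=63+1=64
add $t1, $t1, 19 → $t1=64+19=83
sub $t3, $t3, 1 → $t3=9-1=8
cmp $t3, 6  (cmp 8,6)
bgt L0: taken
add $t1, $t1, 1 → $t1=83+1=84
add $t1, $t1, 19 → $t1=84+19=103
sub $t3, $t3, 1 → $t3=8-1=7
cmp $t3, 6  (cmp 7,6)
bgt L0: taken
add $t1, $t1, 1 → $t1=103+1=104
add $t1, $t1, 19 → $t1=104+19=123
sub $t3, $t3, 1 → $t3=7-1=6
cmp $t3, 6  (cmp 6,6)
bgt L0: not taken
xor $t1, $t1, 19 → $t1=123^19=104
halt.
Total executed instructions: 34.

34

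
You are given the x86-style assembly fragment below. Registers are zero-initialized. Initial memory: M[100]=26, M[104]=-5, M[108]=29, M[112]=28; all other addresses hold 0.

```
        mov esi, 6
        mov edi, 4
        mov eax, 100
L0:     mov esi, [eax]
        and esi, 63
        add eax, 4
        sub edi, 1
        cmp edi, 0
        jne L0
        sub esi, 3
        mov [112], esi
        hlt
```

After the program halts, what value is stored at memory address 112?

after mov esi, 6: esi=6
after mov edi, 4: edi=4
after mov eax, 100: eax=100
after mov esi, [eax]: esi=M[100]=26
after and esi, 63: esi=26&63=26
after add eax, 4: eax=100+4=104
after sub edi, 1: edi=4-1=3
cmp edi, 0  (cmp 3,0)
jne L0: taken
after mov esi, [eax]: esi=M[104]=-5
after and esi, 63: esi=(-5)&63=59
after add eax, 4: eax=104+4=108
after sub edi, 1: edi=3-1=2
cmp edi, 0  (cmp 2,0)
jne L0: taken
after mov esi, [eax]: esi=M[108]=29
after and esi, 63: esi=29&63=29
after add eax, 4: eax=108+4=112
after sub edi, 1: edi=2-1=1
cmp edi, 0  (cmp 1,0)
jne L0: taken
after mov esi, [eax]: esi=M[112]=28
after and esi, 63: esi=28&63=28
after add eax, 4: eax=112+4=116
after sub edi, 1: edi=1-1=0
cmp edi, 0  (cmp 0,0)
jne L0: not taken
after sub esi, 3: esi=28-3=25
mov [112], esi → M[112]=25
halt.

25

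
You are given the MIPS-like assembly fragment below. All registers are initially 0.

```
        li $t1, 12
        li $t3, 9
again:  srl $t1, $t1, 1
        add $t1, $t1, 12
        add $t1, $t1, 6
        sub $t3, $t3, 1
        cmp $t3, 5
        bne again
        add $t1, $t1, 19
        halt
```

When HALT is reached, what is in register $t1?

li $t1, 12 → $t1=12
li $t3, 9 → $t3=9
srl $t1, $t1, 1 → $t1=12>>1=6
add $t1, $t1, 12 → $t1=6+12=18
add $t1, $t1, 6 → $t1=18+6=24
sub $t3, $t3, 1 → $t3=9-1=8
cmp $t3, 5  (cmp 8,5)
bne again: taken
srl $t1, $t1, 1 → $t1=24>>1=12
add $t1, $t1, 12 → $t1=12+12=24
add $t1, $t1, 6 → $t1=24+6=30
sub $t3, $t3, 1 → $t3=8-1=7
cmp $t3, 5  (cmp 7,5)
bne again: taken
srl $t1, $t1, 1 → $t1=30>>1=15
add $t1, $t1, 12 → $t1=15+12=27
add $t1, $t1, 6 → $t1=27+6=33
sub $t3, $t3, 1 → $t3=7-1=6
cmp $t3, 5  (cmp 6,5)
bne again: taken
srl $t1, $t1, 1 → $t1=33>>1=16
add $t1, $t1, 12 → $t1=16+12=28
add $t1, $t1, 6 → $t1=28+6=34
sub $t3, $t3, 1 → $t3=6-1=5
cmp $t3, 5  (cmp 5,5)
bne again: not taken
add $t1, $t1, 19 → $t1=34+19=53
halt.

53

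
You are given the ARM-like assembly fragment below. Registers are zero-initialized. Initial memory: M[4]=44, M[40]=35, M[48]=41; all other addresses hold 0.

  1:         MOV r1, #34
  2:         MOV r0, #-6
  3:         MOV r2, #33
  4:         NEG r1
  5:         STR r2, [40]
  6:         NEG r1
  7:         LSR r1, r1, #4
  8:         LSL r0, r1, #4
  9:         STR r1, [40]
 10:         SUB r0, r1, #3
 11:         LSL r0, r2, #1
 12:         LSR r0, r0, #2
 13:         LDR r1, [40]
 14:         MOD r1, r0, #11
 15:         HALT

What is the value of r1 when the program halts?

after MOV r1, #34: r1=34
after MOV r0, #-6: r0=-6
after MOV r2, #33: r2=33
after NEG r1: r1=-(34)=-34
STR r2, [40] → M[40]=33
after NEG r1: r1=-(-34)=34
after LSR r1, r1, #4: r1=34>>4=2
after LSL r0, r1, #4: r0=2<<4=32
STR r1, [40] → M[40]=2
after SUB r0, r1, #3: r0=2-3=-1
after LSL r0, r2, #1: r0=33<<1=66
after LSR r0, r0, #2: r0=66>>2=16
after LDR r1, [40]: r1=M[40]=2
after MOD r1, r0, #11: r1=16%11=5
halt.

5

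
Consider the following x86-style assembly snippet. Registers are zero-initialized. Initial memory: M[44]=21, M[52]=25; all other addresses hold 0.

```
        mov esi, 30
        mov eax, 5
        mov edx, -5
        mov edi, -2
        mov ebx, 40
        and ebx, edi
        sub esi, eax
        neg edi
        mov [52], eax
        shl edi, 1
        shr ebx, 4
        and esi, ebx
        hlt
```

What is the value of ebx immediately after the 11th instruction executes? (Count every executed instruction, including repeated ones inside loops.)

after mov esi, 30: esi=30
after mov eax, 5: eax=5
after mov edx, -5: edx=-5
after mov edi, -2: edi=-2
after mov ebx, 40: ebx=40
after and ebx, edi: ebx=40&(-2)=40
after sub esi, eax: esi=30-5=25
after neg edi: edi=-(-2)=2
mov [52], eax → M[52]=5
after shl edi, 1: edi=2<<1=4
after shr ebx, 4: ebx=40>>4=2
After step 11: ebx = 2.

2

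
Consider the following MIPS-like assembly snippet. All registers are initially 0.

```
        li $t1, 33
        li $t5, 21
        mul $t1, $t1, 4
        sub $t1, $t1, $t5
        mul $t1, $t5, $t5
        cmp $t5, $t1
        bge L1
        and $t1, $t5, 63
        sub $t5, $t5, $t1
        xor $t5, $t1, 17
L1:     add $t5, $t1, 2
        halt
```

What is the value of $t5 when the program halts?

23

$t1=33
$t5=21
$t1=33*4=132
$t1=132-21=111
$t1=21*21=441
cmp $t5, $t1  (cmp 21,441)
bge L1: not taken
$t1=21&63=21
$t5=21-21=0
$t5=21^17=4
$t5=21+2=23
halt.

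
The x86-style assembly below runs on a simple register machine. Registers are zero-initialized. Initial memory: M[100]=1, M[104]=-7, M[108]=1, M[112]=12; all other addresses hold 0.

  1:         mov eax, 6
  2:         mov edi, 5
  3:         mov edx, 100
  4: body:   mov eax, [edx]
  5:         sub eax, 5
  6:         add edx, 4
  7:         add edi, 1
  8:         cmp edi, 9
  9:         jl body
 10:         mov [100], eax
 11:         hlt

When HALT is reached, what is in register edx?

116

mov eax, 6 → eax=6
mov edi, 5 → edi=5
mov edx, 100 → edx=100
mov eax, [edx] → eax=M[100]=1
sub eax, 5 → eax=1-5=-4
add edx, 4 → edx=100+4=104
add edi, 1 → edi=5+1=6
cmp edi, 9  (cmp 6,9)
jl body: taken
mov eax, [edx] → eax=M[104]=-7
sub eax, 5 → eax=(-7)-5=-12
add edx, 4 → edx=104+4=108
add edi, 1 → edi=6+1=7
cmp edi, 9  (cmp 7,9)
jl body: taken
mov eax, [edx] → eax=M[108]=1
sub eax, 5 → eax=1-5=-4
add edx, 4 → edx=108+4=112
add edi, 1 → edi=7+1=8
cmp edi, 9  (cmp 8,9)
jl body: taken
mov eax, [edx] → eax=M[112]=12
sub eax, 5 → eax=12-5=7
add edx, 4 → edx=112+4=116
add edi, 1 → edi=8+1=9
cmp edi, 9  (cmp 9,9)
jl body: not taken
mov [100], eax → M[100]=7
halt.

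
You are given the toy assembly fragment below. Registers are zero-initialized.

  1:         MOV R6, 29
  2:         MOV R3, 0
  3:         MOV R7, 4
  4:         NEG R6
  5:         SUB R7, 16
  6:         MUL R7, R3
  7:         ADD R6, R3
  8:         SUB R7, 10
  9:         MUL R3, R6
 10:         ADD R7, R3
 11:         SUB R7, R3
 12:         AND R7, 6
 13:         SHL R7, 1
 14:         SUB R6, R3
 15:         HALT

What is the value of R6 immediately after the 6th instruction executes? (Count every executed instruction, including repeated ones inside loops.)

after MOV R6, 29: R6=29
after MOV R3, 0: R3=0
after MOV R7, 4: R7=4
after NEG R6: R6=-(29)=-29
after SUB R7, 16: R7=4-16=-12
after MUL R7, R3: R7=(-12)*0=0
After step 6: R6 = -29.

-29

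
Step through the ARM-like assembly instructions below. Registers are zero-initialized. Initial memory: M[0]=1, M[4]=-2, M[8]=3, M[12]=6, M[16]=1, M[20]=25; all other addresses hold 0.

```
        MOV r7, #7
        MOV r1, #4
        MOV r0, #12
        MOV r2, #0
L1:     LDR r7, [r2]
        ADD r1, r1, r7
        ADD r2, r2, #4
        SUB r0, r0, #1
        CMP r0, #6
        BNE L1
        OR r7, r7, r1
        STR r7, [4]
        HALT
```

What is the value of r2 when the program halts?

r7=7
r1=4
r0=12
r2=0
r7=M[0]=1
r1=4+1=5
r2=0+4=4
r0=12-1=11
CMP r0, #6  (cmp 11,6)
BNE L1: taken
r7=M[4]=-2
r1=5+(-2)=3
r2=4+4=8
r0=11-1=10
CMP r0, #6  (cmp 10,6)
BNE L1: taken
r7=M[8]=3
r1=3+3=6
r2=8+4=12
r0=10-1=9
CMP r0, #6  (cmp 9,6)
BNE L1: taken
r7=M[12]=6
r1=6+6=12
r2=12+4=16
r0=9-1=8
CMP r0, #6  (cmp 8,6)
BNE L1: taken
r7=M[16]=1
r1=12+1=13
r2=16+4=20
r0=8-1=7
CMP r0, #6  (cmp 7,6)
BNE L1: taken
r7=M[20]=25
r1=13+25=38
r2=20+4=24
r0=7-1=6
CMP r0, #6  (cmp 6,6)
BNE L1: not taken
r7=25|38=63
STR r7, [4] → M[4]=63
halt.

24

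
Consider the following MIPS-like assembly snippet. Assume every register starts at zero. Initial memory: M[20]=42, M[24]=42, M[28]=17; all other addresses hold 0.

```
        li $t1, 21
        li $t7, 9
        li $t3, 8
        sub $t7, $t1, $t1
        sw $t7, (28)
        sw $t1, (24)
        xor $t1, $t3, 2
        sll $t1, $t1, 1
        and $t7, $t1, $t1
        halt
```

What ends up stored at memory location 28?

0

li $t1, 21 → $t1=21
li $t7, 9 → $t7=9
li $t3, 8 → $t3=8
sub $t7, $t1, $t1 → $t7=21-21=0
sw $t7, (28) → M[28]=0
sw $t1, (24) → M[24]=21
xor $t1, $t3, 2 → $t1=8^2=10
sll $t1, $t1, 1 → $t1=10<<1=20
and $t7, $t1, $t1 → $t7=20&20=20
halt.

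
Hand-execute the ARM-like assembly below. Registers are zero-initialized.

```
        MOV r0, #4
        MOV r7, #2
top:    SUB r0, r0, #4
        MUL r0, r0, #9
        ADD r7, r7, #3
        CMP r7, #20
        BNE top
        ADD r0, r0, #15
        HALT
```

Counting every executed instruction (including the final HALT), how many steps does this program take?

34

r0=4
r7=2
r0=4-4=0
r0=0*9=0
r7=2+3=5
CMP r7, #20  (cmp 5,20)
BNE top: taken
r0=0-4=-4
r0=(-4)*9=-36
r7=5+3=8
CMP r7, #20  (cmp 8,20)
BNE top: taken
r0=(-36)-4=-40
r0=(-40)*9=-360
r7=8+3=11
CMP r7, #20  (cmp 11,20)
BNE top: taken
r0=(-360)-4=-364
r0=(-364)*9=-3276
r7=11+3=14
CMP r7, #20  (cmp 14,20)
BNE top: taken
r0=(-3276)-4=-3280
r0=(-3280)*9=-29520
r7=14+3=17
CMP r7, #20  (cmp 17,20)
BNE top: taken
r0=(-29520)-4=-29524
r0=(-29524)*9=-265716
r7=17+3=20
CMP r7, #20  (cmp 20,20)
BNE top: not taken
r0=(-265716)+15=-265701
halt.
Total executed instructions: 34.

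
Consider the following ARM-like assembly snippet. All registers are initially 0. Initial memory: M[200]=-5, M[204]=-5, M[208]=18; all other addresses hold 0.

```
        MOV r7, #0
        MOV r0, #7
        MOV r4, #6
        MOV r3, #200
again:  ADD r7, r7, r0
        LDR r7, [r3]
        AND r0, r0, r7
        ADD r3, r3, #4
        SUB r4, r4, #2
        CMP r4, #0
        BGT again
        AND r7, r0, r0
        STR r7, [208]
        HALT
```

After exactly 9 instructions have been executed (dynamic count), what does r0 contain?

3

MOV r7, #0 → r7=0
MOV r0, #7 → r0=7
MOV r4, #6 → r4=6
MOV r3, #200 → r3=200
ADD r7, r7, r0 → r7=0+7=7
LDR r7, [r3] → r7=M[200]=-5
AND r0, r0, r7 → r0=7&(-5)=3
ADD r3, r3, #4 → r3=200+4=204
SUB r4, r4, #2 → r4=6-2=4
After step 9: r0 = 3.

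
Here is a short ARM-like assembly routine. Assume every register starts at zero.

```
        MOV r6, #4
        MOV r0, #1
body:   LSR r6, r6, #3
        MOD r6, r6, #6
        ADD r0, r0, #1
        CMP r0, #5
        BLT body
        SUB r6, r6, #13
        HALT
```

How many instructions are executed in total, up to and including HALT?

after MOV r6, #4: r6=4
after MOV r0, #1: r0=1
after LSR r6, r6, #3: r6=4>>3=0
after MOD r6, r6, #6: r6=0%6=0
after ADD r0, r0, #1: r0=1+1=2
CMP r0, #5  (cmp 2,5)
BLT body: taken
after LSR r6, r6, #3: r6=0>>3=0
after MOD r6, r6, #6: r6=0%6=0
after ADD r0, r0, #1: r0=2+1=3
CMP r0, #5  (cmp 3,5)
BLT body: taken
after LSR r6, r6, #3: r6=0>>3=0
after MOD r6, r6, #6: r6=0%6=0
after ADD r0, r0, #1: r0=3+1=4
CMP r0, #5  (cmp 4,5)
BLT body: taken
after LSR r6, r6, #3: r6=0>>3=0
after MOD r6, r6, #6: r6=0%6=0
after ADD r0, r0, #1: r0=4+1=5
CMP r0, #5  (cmp 5,5)
BLT body: not taken
after SUB r6, r6, #13: r6=0-13=-13
halt.
Total executed instructions: 24.

24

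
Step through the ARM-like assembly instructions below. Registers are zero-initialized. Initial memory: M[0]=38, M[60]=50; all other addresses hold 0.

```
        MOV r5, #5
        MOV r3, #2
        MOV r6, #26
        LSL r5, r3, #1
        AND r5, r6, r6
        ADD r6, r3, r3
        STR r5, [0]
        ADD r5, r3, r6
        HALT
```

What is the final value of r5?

6

MOV r5, #5 → r5=5
MOV r3, #2 → r3=2
MOV r6, #26 → r6=26
LSL r5, r3, #1 → r5=2<<1=4
AND r5, r6, r6 → r5=26&26=26
ADD r6, r3, r3 → r6=2+2=4
STR r5, [0] → M[0]=26
ADD r5, r3, r6 → r5=2+4=6
halt.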